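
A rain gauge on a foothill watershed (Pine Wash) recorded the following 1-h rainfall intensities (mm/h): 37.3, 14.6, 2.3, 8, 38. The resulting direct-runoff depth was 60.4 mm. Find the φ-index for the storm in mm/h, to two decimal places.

Only the 3 blocks with intensity above φ contribute runoff: 37.3, 14.6, 38 mm/h.
Σ(I−φ)·Δt = d  ⇒  (37.3+14.6+38 − 3φ)·1 = 60.4
φ = (89.90 − 60.4/1) / 3 = 9.83 mm/h.

φ ≈ 9.83 mm/h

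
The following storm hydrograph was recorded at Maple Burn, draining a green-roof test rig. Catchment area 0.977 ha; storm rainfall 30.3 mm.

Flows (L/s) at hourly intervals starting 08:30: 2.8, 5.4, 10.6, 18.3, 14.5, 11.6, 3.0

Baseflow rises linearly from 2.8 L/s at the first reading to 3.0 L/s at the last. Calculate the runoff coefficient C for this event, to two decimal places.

C ≈ 0.56

ΣQ_DR = 45.90 L/s; V = ΣQ_DR·Δt = 1.652 × 10^5 L.
Runoff depth d = V / A = 16.91 mm.
C = d / P = 16.91 / 30.3 = 0.56.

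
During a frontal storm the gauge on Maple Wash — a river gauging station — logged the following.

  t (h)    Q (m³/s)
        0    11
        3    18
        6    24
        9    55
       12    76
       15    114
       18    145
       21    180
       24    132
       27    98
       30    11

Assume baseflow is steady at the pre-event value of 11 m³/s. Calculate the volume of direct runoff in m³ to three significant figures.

V ≈ 8.02 × 10^6 m³

Direct-runoff ordinates (Q − Q_b): 0.0, 7.0, 13.0, 44.0, 65.0, 103.0, 134.0, 169.0, 121.0, 87.0, 0.0 m³/s.
ΣQ_DR = 743.0 m³/s.
With Δt = 3 h = 10800 s, V = ΣQ_DR · Δt = 743.0 × 10800 = 8.02 × 10^6 m³.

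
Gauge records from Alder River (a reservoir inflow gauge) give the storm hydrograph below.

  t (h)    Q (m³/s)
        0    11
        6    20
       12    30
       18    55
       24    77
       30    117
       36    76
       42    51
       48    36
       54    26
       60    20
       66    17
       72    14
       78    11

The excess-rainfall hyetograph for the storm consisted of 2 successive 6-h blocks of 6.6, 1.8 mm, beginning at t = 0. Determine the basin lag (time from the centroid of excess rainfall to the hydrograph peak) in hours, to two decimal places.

Centroid of excess rainfall: t_c = Σ P_i·t̄_i / ΣP_i = 4.2857 h (block centres at 3, 9 h).
Hydrograph peak occurs at t = 30 h, so basin lag t_L = 30 − 4.2857 = 25.71 h.

t_L ≈ 25.71 h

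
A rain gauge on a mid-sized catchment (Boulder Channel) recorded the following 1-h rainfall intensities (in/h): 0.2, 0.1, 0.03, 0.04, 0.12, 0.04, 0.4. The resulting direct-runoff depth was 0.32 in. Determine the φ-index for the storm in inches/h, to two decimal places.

φ ≈ 0.14 in/h

Only the 2 blocks with intensity above φ contribute runoff: 0.2, 0.4 in/h.
Σ(I−φ)·Δt = d  ⇒  (0.2+0.4 − 2φ)·1 = 0.32
φ = (0.6000 − 0.32/1) / 2 = 0.14 in/h.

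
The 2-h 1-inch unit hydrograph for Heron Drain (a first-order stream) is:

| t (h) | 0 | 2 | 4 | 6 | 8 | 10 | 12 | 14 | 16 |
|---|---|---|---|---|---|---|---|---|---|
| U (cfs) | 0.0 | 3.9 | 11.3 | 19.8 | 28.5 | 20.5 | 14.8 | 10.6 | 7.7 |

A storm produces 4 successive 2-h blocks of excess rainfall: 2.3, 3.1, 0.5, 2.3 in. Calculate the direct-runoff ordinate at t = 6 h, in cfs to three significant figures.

By discrete convolution, Q_j = Σ (P_i / 1 in) · U_{j−i}.
At t = 6 h (j=3): Q = (2.3/1)·19.8 + (3.1/1)·11.3 + (0.5/1)·3.9 + (2.3/1)·0.0 = 82.5 cfs.

Q ≈ 82.5 cfs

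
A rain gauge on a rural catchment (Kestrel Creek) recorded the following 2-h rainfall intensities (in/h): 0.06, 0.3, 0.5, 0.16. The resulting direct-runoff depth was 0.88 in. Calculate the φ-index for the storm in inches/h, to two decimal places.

Only the 2 blocks with intensity above φ contribute runoff: 0.3, 0.5 in/h.
Σ(I−φ)·Δt = d  ⇒  (0.3+0.5 − 2φ)·2 = 0.88
φ = (0.8000 − 0.88/2) / 2 = 0.18 in/h.

φ ≈ 0.18 in/h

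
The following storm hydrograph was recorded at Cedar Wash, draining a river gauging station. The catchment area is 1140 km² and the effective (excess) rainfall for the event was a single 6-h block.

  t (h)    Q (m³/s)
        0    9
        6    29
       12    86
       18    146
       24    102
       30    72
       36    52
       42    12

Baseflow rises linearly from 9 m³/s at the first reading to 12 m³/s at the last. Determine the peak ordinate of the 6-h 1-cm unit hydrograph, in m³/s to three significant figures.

U_p ≈ 169 m³/s

Direct runoff: 0.00, 19.57, 76.14, 135.71, 91.29, 60.86, 40.43, 0.00 m³/s; ΣQ_DR = 424.0 m³/s, peak = 135.71 m³/s.
Runoff depth d = ΣQ_DR·Δt / A = 424.0 × 21600 / (1140 km²) = 8.034 mm.
The 1-cm UH is the DRH scaled by (10 mm)/d, so U_p = 135.71 × 10/8.034 = 169 m³/s.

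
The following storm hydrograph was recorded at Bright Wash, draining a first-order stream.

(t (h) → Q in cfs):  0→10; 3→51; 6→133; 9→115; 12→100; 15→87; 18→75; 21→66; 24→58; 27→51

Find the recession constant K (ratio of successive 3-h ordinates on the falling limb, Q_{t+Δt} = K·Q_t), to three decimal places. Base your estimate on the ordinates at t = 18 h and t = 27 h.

K ≈ 0.879

Using the recession-limb readings at t = 18 h and t = 27 h: Q falls from 75 to 51 cfs over 3 intervals.
K = (Q₂/Q₁)^(1/3) = (51/75)^(1/3) = 0.879.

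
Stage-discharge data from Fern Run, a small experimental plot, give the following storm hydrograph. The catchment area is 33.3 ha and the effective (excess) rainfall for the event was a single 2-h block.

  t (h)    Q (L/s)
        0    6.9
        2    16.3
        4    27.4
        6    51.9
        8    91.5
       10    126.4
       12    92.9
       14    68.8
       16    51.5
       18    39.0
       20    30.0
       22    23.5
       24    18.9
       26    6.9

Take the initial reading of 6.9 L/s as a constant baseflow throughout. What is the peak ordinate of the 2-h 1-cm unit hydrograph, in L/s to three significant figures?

Direct runoff: 0.0, 9.4, 20.5, 45.0, 84.6, 119.5, 86.0, 61.9, 44.6, 32.1, 23.1, 16.6, 12.0, 0.0 L/s; ΣQ_DR = 555.3 L/s, peak = 119.5 L/s.
Runoff depth d = ΣQ_DR·Δt / A = 555.3 × 7200 / (33.3 ha) = 12.01 mm.
The 1-cm UH is the DRH scaled by (10 mm)/d, so U_p = 119.5 × 10/12.01 = 99.5 L/s.

U_p ≈ 99.5 L/s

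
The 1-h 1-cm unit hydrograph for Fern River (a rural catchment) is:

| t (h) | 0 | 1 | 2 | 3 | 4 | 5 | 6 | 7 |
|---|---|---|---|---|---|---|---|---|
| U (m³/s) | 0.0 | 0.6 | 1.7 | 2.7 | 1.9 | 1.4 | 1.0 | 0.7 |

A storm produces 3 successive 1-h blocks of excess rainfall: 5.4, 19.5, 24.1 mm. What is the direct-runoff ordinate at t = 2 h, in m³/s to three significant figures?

Q ≈ 2.09 m³/s

By discrete convolution, Q_j = Σ (P_i / 10 mm) · U_{j−i}.
At t = 2 h (j=2): Q = (5.4/10)·1.7 + (19.5/10)·0.6 + (24.1/10)·0.0 = 2.09 m³/s.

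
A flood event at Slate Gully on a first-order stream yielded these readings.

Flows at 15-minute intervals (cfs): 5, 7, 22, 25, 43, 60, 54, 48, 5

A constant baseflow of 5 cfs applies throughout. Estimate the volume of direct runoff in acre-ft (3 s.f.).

V ≈ 4.63 acre-ft

Direct-runoff ordinates (Q − Q_b): 0.0, 2.0, 17.0, 20.0, 38.0, 55.0, 49.0, 43.0, 0.0 cfs.
ΣQ_DR = 224.0 cfs.
With Δt = 0.25 h = 900 s, V = ΣQ_DR · Δt = 224.0 × 900 = 2.02 × 10^5 ft³ = 4.63 acre-ft.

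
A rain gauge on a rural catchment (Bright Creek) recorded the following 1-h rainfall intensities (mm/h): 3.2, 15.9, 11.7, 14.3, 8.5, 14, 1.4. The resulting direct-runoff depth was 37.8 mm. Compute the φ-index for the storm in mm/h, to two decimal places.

φ ≈ 5.32 mm/h

Only the 5 blocks with intensity above φ contribute runoff: 15.9, 11.7, 14.3, 8.5, 14 mm/h.
Σ(I−φ)·Δt = d  ⇒  (15.9+11.7+14.3+8.5+14 − 5φ)·1 = 37.8
φ = (64.40 − 37.8/1) / 5 = 5.32 mm/h.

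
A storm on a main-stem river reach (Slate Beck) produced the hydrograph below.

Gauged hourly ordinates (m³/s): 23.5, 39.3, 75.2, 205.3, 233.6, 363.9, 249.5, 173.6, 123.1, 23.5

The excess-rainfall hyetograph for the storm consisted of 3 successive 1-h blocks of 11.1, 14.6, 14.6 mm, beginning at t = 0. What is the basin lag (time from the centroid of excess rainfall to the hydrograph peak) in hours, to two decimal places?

Centroid of excess rainfall: t_c = Σ P_i·t̄_i / ΣP_i = 1.5868 h (block centres at 0.5, 1.5, 2.5 h).
Hydrograph peak occurs at t = 5 h, so basin lag t_L = 5 − 1.5868 = 3.41 h.

t_L ≈ 3.41 h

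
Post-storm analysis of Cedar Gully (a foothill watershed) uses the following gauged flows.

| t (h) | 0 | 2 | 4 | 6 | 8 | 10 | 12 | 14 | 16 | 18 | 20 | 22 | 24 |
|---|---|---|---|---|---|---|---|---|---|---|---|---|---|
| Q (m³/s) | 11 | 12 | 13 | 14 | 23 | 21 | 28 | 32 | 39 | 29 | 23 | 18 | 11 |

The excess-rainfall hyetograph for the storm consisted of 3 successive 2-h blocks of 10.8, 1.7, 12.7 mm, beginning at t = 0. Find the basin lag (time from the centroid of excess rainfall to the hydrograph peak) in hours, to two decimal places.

t_L ≈ 12.85 h

Centroid of excess rainfall: t_c = Σ P_i·t̄_i / ΣP_i = 3.1508 h (block centres at 1, 3, 5 h).
Hydrograph peak occurs at t = 16 h, so basin lag t_L = 16 − 3.1508 = 12.85 h.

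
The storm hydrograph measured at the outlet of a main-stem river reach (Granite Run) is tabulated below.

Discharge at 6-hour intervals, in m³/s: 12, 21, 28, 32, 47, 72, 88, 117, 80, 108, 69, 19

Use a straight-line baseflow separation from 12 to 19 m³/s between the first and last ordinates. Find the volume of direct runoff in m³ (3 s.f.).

V ≈ 1.10 × 10^7 m³

Direct-runoff ordinates (Q − Q_b): 0.00, 8.36, 14.73, 18.09, 32.45, 56.82, 72.18, 100.55, 62.91, 90.27, 50.64, 0.00 m³/s.
ΣQ_DR = 507.0 m³/s.
With Δt = 6 h = 21600 s, V = ΣQ_DR · Δt = 507.0 × 21600 = 1.10 × 10^7 m³.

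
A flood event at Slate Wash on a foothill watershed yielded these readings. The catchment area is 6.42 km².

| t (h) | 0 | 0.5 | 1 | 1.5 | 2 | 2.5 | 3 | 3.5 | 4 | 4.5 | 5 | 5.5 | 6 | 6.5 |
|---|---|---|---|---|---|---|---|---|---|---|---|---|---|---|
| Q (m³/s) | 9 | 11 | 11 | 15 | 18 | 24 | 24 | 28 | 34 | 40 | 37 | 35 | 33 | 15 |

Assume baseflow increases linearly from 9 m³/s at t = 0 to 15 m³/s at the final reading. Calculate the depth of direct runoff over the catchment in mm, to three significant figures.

d ≈ 46.5 mm

Direct runoff: 0.00, 1.54, 1.08, 4.62, 7.15, 12.69, 12.23, 15.77, 21.31, 26.85, 23.38, 20.92, 18.46, 0.00 m³/s; ΣQ_DR = 166.0 m³/s.
V = ΣQ_DR · Δt = 166.0 × 1800 s = 2.988 × 10^5 m³.
Over A = 6.42 km², depth = V / A = 46.5 mm.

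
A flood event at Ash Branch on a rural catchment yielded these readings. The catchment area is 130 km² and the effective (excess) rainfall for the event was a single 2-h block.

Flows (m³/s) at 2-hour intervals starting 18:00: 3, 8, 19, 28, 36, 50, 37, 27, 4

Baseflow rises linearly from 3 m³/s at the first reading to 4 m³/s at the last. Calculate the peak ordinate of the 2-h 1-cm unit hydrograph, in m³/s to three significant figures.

Direct runoff: 0.00, 4.88, 15.75, 24.62, 32.50, 46.38, 33.25, 23.12, 0.00 m³/s; ΣQ_DR = 180.5 m³/s, peak = 46.38 m³/s.
Runoff depth d = ΣQ_DR·Δt / A = 180.5 × 7200 / (130 km²) = 9.997 mm.
The 1-cm UH is the DRH scaled by (10 mm)/d, so U_p = 46.38 × 10/9.997 = 46.4 m³/s.

U_p ≈ 46.4 m³/s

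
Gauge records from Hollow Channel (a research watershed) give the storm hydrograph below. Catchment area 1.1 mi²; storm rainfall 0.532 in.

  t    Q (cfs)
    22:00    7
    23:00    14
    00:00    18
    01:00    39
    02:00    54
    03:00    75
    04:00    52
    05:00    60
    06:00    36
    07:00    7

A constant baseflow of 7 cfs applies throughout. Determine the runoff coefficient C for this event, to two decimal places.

C ≈ 0.77

ΣQ_DR = 292.0 cfs; V = ΣQ_DR·Δt = 1.051 × 10^6 ft³.
Runoff depth d = V / A = 0.4113 in.
C = d / P = 0.4113 / 0.532 = 0.77.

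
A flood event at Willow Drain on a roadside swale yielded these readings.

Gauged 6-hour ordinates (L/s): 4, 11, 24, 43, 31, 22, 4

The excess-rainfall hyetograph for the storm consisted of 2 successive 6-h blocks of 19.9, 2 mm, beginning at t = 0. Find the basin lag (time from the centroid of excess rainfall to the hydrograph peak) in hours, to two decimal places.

t_L ≈ 14.45 h

Centroid of excess rainfall: t_c = Σ P_i·t̄_i / ΣP_i = 3.5479 h (block centres at 3, 9 h).
Hydrograph peak occurs at t = 18 h, so basin lag t_L = 18 − 3.5479 = 14.45 h.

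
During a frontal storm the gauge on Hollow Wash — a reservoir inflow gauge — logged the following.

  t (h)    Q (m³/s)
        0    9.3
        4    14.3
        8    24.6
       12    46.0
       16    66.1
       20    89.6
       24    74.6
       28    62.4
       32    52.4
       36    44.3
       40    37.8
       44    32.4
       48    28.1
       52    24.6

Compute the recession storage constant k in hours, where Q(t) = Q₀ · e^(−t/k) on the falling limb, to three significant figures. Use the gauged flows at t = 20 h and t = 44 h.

On the falling limb, Q drops from 89.6 to 32.4 m³/s between t = 20 h and t = 44 h (Δt = 24 h).
k = −Δt / ln(Q₂/Q₁) = −24 / ln(32.4/89.6) = 23.6 h.

k ≈ 23.6 h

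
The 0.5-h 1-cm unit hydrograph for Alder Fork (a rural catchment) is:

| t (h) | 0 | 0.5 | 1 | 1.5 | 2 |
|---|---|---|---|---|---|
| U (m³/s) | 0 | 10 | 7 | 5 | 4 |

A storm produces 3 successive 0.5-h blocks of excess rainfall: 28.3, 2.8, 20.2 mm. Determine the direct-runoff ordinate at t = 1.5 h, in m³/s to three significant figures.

Q ≈ 36.3 m³/s

By discrete convolution, Q_j = Σ (P_i / 10 mm) · U_{j−i}.
At t = 1.5 h (j=3): Q = (28.3/10)·5 + (2.8/10)·7 + (20.2/10)·10 = 36.3 m³/s.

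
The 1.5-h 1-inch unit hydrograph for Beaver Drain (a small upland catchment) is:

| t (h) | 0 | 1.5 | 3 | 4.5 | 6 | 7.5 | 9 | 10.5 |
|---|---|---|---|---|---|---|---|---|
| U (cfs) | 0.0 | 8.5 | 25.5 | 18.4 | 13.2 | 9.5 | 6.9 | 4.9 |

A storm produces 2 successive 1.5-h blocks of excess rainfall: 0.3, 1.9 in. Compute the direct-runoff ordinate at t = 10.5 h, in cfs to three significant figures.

By discrete convolution, Q_j = Σ (P_i / 1 in) · U_{j−i}.
At t = 10.5 h (j=7): Q = (0.3/1)·4.9 + (1.9/1)·6.9 = 14.6 cfs.

Q ≈ 14.6 cfs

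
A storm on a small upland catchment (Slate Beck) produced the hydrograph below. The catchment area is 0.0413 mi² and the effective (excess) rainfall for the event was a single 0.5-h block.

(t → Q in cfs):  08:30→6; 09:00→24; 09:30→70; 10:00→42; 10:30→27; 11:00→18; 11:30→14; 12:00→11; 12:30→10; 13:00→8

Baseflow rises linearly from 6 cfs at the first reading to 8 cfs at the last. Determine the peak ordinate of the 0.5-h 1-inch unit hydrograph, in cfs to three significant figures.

Direct runoff: 0.00, 17.78, 63.56, 35.33, 20.11, 10.89, 6.67, 3.44, 2.22, 0.00 cfs; ΣQ_DR = 160.0 cfs, peak = 63.56 cfs.
Runoff depth d = ΣQ_DR·Δt / A = 160.0 × 1800 / (0.0413 mi²) = 3.002 in.
The 1-inch UH is the DRH scaled by (1 in)/d, so U_p = 63.56 × 1/3.002 = 21.2 cfs.

U_p ≈ 21.2 cfs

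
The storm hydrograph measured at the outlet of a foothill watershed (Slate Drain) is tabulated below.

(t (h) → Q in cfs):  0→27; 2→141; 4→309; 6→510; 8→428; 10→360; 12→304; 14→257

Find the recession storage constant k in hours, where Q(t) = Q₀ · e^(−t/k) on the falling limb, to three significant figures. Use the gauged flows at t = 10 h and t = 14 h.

On the falling limb, Q drops from 360 to 257 cfs between t = 10 h and t = 14 h (Δt = 4 h).
k = −Δt / ln(Q₂/Q₁) = −4 / ln(257/360) = 11.9 h.

k ≈ 11.9 h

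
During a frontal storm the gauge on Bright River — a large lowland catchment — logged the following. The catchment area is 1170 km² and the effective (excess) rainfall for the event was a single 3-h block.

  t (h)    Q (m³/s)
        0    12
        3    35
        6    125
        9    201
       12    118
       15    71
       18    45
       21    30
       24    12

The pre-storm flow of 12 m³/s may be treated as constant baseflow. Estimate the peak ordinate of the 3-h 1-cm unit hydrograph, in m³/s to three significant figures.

U_p ≈ 378 m³/s

Direct runoff: 0.0, 23.0, 113.0, 189.0, 106.0, 59.0, 33.0, 18.0, 0.0 m³/s; ΣQ_DR = 541.0 m³/s, peak = 189.0 m³/s.
Runoff depth d = ΣQ_DR·Δt / A = 541.0 × 10800 / (1170 km²) = 4.994 mm.
The 1-cm UH is the DRH scaled by (10 mm)/d, so U_p = 189.0 × 10/4.994 = 378 m³/s.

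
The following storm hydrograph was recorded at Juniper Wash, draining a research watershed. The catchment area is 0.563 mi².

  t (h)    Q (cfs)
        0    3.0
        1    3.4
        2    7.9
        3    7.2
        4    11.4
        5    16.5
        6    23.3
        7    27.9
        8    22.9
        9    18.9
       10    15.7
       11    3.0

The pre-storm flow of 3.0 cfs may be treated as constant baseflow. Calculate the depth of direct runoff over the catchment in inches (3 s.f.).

d ≈ 0.344 in

Direct runoff: 0.0, 0.4, 4.9, 4.2, 8.4, 13.5, 20.3, 24.9, 19.9, 15.9, 12.7, 0.0 cfs; ΣQ_DR = 125.1 cfs.
V = ΣQ_DR · Δt = 125.1 × 3600 s = 4.504 × 10^5 ft³.
Over A = 0.563 mi², depth = V / A = 0.344 in.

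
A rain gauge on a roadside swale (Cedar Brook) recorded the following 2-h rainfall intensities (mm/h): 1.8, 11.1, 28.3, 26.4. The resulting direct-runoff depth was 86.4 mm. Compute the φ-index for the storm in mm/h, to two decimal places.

Only the 3 blocks with intensity above φ contribute runoff: 11.1, 28.3, 26.4 mm/h.
Σ(I−φ)·Δt = d  ⇒  (11.1+28.3+26.4 − 3φ)·2 = 86.4
φ = (65.80 − 86.4/2) / 3 = 7.53 mm/h.

φ ≈ 7.53 mm/h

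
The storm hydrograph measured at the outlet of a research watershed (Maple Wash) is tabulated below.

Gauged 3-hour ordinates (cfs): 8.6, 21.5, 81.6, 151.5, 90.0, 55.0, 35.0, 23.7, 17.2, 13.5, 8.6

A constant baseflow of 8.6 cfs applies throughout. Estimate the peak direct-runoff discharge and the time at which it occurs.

Q_p = 142.9 cfs at t = 9 h

Subtracting baseflow gives direct-runoff ordinates: 0.0, 12.9, 73.0, 142.9, 81.4, 46.4, 26.4, 15.1, 8.6, 4.9, 0.0 cfs.
The maximum is 142.9 cfs, occurring at the reading for t = 9 h.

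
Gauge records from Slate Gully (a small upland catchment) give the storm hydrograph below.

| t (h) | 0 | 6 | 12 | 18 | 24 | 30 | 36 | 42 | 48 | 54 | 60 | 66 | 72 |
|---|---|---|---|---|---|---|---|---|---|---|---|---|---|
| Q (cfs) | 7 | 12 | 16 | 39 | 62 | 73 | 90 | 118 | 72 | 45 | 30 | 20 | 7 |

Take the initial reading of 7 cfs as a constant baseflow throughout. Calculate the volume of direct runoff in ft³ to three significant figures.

Direct-runoff ordinates (Q − Q_b): 0.0, 5.0, 9.0, 32.0, 55.0, 66.0, 83.0, 111.0, 65.0, 38.0, 23.0, 13.0, 0.0 cfs.
ΣQ_DR = 500.0 cfs.
With Δt = 6 h = 21600 s, V = ΣQ_DR · Δt = 500.0 × 21600 = 1.08 × 10^7 ft³.

V ≈ 1.08 × 10^7 ft³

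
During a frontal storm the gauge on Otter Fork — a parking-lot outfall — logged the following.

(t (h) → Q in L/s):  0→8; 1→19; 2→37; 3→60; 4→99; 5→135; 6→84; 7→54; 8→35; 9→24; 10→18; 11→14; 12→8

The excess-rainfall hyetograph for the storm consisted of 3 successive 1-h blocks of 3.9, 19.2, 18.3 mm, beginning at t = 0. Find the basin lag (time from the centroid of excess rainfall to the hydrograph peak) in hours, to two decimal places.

Centroid of excess rainfall: t_c = Σ P_i·t̄_i / ΣP_i = 1.8478 h (block centres at 0.5, 1.5, 2.5 h).
Hydrograph peak occurs at t = 5 h, so basin lag t_L = 5 − 1.8478 = 3.15 h.

t_L ≈ 3.15 h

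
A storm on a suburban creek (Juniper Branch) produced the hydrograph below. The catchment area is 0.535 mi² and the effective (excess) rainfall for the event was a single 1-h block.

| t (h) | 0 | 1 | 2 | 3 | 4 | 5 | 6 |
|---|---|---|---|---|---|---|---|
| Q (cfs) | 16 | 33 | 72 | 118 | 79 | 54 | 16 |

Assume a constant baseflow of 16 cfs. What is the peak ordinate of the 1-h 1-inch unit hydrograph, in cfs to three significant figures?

U_p ≈ 128 cfs

Direct runoff: 0.0, 17.0, 56.0, 102.0, 63.0, 38.0, 0.0 cfs; ΣQ_DR = 276.0 cfs, peak = 102.0 cfs.
Runoff depth d = ΣQ_DR·Δt / A = 276.0 × 3600 / (0.535 mi²) = 0.7994 in.
The 1-inch UH is the DRH scaled by (1 in)/d, so U_p = 102.0 × 1/0.7994 = 128 cfs.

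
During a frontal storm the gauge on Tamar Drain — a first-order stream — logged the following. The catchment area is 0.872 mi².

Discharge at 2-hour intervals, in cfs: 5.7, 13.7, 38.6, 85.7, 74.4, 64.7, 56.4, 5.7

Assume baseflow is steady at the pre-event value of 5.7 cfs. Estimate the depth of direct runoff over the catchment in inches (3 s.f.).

Direct runoff: 0.0, 8.0, 32.9, 80.0, 68.7, 59.0, 50.7, 0.0 cfs; ΣQ_DR = 299.3 cfs.
V = ΣQ_DR · Δt = 299.3 × 7200 s = 2.155 × 10^6 ft³.
Over A = 0.872 mi², depth = V / A = 1.06 in.

d ≈ 1.06 in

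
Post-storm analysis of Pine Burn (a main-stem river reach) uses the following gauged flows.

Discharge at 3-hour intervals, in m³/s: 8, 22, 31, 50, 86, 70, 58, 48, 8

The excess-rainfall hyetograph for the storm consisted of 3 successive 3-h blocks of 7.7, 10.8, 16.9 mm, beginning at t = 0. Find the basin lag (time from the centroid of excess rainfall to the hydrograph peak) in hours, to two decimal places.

Centroid of excess rainfall: t_c = Σ P_i·t̄_i / ΣP_i = 5.2797 h (block centres at 1.5, 4.5, 7.5 h).
Hydrograph peak occurs at t = 12 h, so basin lag t_L = 12 − 5.2797 = 6.72 h.

t_L ≈ 6.72 h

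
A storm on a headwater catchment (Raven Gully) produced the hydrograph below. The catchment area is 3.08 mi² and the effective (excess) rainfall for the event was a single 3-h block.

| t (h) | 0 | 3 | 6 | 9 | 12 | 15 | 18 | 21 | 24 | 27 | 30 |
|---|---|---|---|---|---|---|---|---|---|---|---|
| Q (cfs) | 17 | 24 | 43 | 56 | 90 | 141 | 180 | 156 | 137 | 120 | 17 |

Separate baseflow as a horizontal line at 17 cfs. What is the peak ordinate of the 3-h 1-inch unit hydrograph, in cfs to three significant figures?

U_p ≈ 136 cfs

Direct runoff: 0.0, 7.0, 26.0, 39.0, 73.0, 124.0, 163.0, 139.0, 120.0, 103.0, 0.0 cfs; ΣQ_DR = 794.0 cfs, peak = 163.0 cfs.
Runoff depth d = ΣQ_DR·Δt / A = 794.0 × 10800 / (3.08 mi²) = 1.198 in.
The 1-inch UH is the DRH scaled by (1 in)/d, so U_p = 163.0 × 1/1.198 = 136 cfs.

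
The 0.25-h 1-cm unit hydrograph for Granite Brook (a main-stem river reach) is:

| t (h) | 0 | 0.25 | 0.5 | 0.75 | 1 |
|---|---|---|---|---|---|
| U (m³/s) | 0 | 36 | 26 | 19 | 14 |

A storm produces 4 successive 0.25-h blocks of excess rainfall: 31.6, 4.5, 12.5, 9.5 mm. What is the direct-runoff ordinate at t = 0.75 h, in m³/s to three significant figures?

By discrete convolution, Q_j = Σ (P_i / 10 mm) · U_{j−i}.
At t = 0.75 h (j=3): Q = (31.6/10)·19 + (4.5/10)·26 + (12.5/10)·36 + (9.5/10)·0 = 117 m³/s.

Q ≈ 117 m³/s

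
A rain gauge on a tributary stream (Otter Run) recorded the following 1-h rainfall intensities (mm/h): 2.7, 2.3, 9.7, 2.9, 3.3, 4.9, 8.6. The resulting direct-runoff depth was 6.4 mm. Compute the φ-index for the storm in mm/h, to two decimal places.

φ ≈ 5.95 mm/h

Only the 2 blocks with intensity above φ contribute runoff: 9.7, 8.6 mm/h.
Σ(I−φ)·Δt = d  ⇒  (9.7+8.6 − 2φ)·1 = 6.4
φ = (18.30 − 6.4/1) / 2 = 5.95 mm/h.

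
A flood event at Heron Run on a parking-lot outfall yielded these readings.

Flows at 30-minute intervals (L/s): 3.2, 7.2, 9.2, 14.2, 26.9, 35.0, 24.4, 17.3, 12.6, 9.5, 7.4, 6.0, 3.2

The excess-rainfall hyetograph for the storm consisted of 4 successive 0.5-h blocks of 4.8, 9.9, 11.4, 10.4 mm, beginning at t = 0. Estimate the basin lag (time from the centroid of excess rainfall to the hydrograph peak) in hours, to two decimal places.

t_L ≈ 1.37 h

Centroid of excess rainfall: t_c = Σ P_i·t̄_i / ΣP_i = 1.1253 h (block centres at 0.25, 0.75, 1.25, 1.75 h).
Hydrograph peak occurs at t = 2.5 h, so basin lag t_L = 2.5 − 1.1253 = 1.37 h.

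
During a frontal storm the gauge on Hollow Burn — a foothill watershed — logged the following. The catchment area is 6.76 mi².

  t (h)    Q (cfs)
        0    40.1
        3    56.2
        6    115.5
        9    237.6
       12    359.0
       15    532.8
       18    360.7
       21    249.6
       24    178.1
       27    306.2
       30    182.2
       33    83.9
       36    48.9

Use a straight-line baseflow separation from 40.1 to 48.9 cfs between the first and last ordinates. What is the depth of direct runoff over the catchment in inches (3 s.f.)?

d ≈ 1.49 in

Direct runoff: 0.00, 15.37, 73.93, 195.30, 315.97, 489.03, 316.20, 204.37, 132.13, 259.50, 134.77, 35.73, 0.00 cfs; ΣQ_DR = 2172 cfs.
V = ΣQ_DR · Δt = 2172 × 10800 s = 2.346 × 10^7 ft³.
Over A = 6.76 mi², depth = V / A = 1.49 in.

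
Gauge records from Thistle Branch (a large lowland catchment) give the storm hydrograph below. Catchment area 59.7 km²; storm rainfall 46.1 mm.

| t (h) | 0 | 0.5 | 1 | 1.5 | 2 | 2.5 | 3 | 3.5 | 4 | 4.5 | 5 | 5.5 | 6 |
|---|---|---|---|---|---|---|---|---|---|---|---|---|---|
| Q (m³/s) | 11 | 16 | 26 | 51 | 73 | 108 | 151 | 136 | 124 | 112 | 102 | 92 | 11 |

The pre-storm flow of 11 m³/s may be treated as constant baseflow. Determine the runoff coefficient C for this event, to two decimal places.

C ≈ 0.57

ΣQ_DR = 870.0 m³/s; V = ΣQ_DR·Δt = 1.566 × 10^6 m³.
Runoff depth d = V / A = 26.23 mm.
C = d / P = 26.23 / 46.1 = 0.57.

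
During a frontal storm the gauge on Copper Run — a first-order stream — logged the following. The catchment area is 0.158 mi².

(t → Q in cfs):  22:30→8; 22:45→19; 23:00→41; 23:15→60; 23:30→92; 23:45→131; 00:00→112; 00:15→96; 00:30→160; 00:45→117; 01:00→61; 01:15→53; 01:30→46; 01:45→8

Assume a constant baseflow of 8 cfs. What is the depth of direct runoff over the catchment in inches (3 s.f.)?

d ≈ 2.19 in

Direct runoff: 0.0, 11.0, 33.0, 52.0, 84.0, 123.0, 104.0, 88.0, 152.0, 109.0, 53.0, 45.0, 38.0, 0.0 cfs; ΣQ_DR = 892.0 cfs.
V = ΣQ_DR · Δt = 892.0 × 900 s = 8.028 × 10^5 ft³.
Over A = 0.158 mi², depth = V / A = 2.19 in.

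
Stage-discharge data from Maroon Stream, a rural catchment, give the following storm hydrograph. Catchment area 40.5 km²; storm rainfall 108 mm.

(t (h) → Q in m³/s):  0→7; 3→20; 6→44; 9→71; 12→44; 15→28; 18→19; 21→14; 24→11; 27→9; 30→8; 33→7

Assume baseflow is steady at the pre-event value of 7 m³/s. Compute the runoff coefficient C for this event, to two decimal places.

ΣQ_DR = 198.0 m³/s; V = ΣQ_DR·Δt = 2.138 × 10^6 m³.
Runoff depth d = V / A = 52.80 mm.
C = d / P = 52.80 / 108 = 0.49.

C ≈ 0.49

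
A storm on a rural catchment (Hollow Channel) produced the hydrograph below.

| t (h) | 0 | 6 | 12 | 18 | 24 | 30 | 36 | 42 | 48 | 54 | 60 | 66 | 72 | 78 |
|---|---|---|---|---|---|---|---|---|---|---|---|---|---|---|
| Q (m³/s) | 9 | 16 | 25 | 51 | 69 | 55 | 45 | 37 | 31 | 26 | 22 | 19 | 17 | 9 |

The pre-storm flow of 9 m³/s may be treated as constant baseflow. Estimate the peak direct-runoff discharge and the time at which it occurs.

Subtracting baseflow gives direct-runoff ordinates: 0.0, 7.0, 16.0, 42.0, 60.0, 46.0, 36.0, 28.0, 22.0, 17.0, 13.0, 10.0, 8.0, 0.0 m³/s.
The maximum is 60.0 m³/s, occurring at the reading for t = 24 h.

Q_p = 60.0 m³/s at t = 24 h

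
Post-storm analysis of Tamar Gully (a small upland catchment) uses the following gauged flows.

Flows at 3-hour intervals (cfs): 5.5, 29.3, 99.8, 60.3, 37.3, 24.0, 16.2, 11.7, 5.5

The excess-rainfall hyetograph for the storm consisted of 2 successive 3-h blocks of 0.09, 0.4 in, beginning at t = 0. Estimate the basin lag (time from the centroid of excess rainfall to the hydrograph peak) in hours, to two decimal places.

Centroid of excess rainfall: t_c = Σ P_i·t̄_i / ΣP_i = 3.9490 h (block centres at 1.5, 4.5 h).
Hydrograph peak occurs at t = 6 h, so basin lag t_L = 6 − 3.9490 = 2.05 h.

t_L ≈ 2.05 h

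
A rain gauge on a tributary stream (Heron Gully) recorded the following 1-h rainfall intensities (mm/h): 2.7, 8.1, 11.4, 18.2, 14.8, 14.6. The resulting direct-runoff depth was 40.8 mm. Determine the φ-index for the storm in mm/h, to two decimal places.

Only the 5 blocks with intensity above φ contribute runoff: 8.1, 11.4, 18.2, 14.8, 14.6 mm/h.
Σ(I−φ)·Δt = d  ⇒  (8.1+11.4+18.2+14.8+14.6 − 5φ)·1 = 40.8
φ = (67.10 − 40.8/1) / 5 = 5.26 mm/h.

φ ≈ 5.26 mm/h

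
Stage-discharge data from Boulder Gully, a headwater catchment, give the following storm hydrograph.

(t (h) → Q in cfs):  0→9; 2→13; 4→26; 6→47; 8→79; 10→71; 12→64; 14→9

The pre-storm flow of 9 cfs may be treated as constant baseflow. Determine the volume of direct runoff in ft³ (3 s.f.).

Direct-runoff ordinates (Q − Q_b): 0.0, 4.0, 17.0, 38.0, 70.0, 62.0, 55.0, 0.0 cfs.
ΣQ_DR = 246.0 cfs.
With Δt = 2 h = 7200 s, V = ΣQ_DR · Δt = 246.0 × 7200 = 1.77 × 10^6 ft³.

V ≈ 1.77 × 10^6 ft³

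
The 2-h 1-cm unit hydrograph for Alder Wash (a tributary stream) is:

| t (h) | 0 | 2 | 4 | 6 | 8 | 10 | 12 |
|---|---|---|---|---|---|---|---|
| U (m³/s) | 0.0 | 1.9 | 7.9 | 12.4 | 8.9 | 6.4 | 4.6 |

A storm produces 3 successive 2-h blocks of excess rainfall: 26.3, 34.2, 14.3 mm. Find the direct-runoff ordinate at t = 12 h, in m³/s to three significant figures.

Q ≈ 46.7 m³/s

By discrete convolution, Q_j = Σ (P_i / 10 mm) · U_{j−i}.
At t = 12 h (j=6): Q = (26.3/10)·4.6 + (34.2/10)·6.4 + (14.3/10)·8.9 = 46.7 m³/s.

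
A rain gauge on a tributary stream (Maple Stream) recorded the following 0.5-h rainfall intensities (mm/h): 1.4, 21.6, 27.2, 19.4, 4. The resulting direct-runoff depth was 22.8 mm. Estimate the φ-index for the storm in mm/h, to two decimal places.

Only the 3 blocks with intensity above φ contribute runoff: 21.6, 27.2, 19.4 mm/h.
Σ(I−φ)·Δt = d  ⇒  (21.6+27.2+19.4 − 3φ)·0.5 = 22.8
φ = (68.20 − 22.8/0.5) / 3 = 7.53 mm/h.

φ ≈ 7.53 mm/h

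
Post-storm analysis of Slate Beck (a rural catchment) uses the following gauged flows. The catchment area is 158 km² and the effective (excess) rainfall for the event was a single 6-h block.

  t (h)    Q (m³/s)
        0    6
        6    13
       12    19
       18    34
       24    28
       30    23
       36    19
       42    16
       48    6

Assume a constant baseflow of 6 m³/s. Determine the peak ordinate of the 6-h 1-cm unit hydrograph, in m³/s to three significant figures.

U_p ≈ 18.6 m³/s

Direct runoff: 0.0, 7.0, 13.0, 28.0, 22.0, 17.0, 13.0, 10.0, 0.0 m³/s; ΣQ_DR = 110.0 m³/s, peak = 28.0 m³/s.
Runoff depth d = ΣQ_DR·Δt / A = 110.0 × 21600 / (158 km²) = 15.04 mm.
The 1-cm UH is the DRH scaled by (10 mm)/d, so U_p = 28.0 × 10/15.04 = 18.6 m³/s.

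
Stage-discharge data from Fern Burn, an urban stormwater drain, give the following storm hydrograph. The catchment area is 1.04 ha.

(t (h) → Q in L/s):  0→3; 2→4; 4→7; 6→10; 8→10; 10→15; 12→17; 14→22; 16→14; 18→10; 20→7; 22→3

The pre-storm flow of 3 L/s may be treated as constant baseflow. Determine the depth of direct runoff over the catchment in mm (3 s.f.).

Direct runoff: 0.0, 1.0, 4.0, 7.0, 7.0, 12.0, 14.0, 19.0, 11.0, 7.0, 4.0, 0.0 L/s; ΣQ_DR = 86.00 L/s.
V = ΣQ_DR · Δt = 86.00 × 7200 s = 6.192 × 10^5 L.
Over A = 1.04 ha, depth = V / A = 59.5 mm.

d ≈ 59.5 mm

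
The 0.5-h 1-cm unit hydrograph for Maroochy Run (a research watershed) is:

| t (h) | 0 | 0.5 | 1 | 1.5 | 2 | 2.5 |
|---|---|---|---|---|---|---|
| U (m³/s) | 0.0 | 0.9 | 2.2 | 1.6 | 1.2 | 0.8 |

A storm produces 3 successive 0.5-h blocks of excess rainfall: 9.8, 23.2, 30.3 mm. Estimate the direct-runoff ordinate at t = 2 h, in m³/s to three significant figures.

By discrete convolution, Q_j = Σ (P_i / 10 mm) · U_{j−i}.
At t = 2 h (j=4): Q = (9.8/10)·1.2 + (23.2/10)·1.6 + (30.3/10)·2.2 = 11.6 m³/s.

Q ≈ 11.6 m³/s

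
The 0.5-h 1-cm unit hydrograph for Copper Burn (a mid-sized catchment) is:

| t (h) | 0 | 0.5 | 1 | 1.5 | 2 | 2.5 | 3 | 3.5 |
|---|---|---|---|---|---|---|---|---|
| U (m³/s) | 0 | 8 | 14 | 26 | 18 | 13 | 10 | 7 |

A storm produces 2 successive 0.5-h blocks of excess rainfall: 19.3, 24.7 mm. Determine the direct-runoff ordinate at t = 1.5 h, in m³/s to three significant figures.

By discrete convolution, Q_j = Σ (P_i / 10 mm) · U_{j−i}.
At t = 1.5 h (j=3): Q = (19.3/10)·26 + (24.7/10)·14 = 84.8 m³/s.

Q ≈ 84.8 m³/s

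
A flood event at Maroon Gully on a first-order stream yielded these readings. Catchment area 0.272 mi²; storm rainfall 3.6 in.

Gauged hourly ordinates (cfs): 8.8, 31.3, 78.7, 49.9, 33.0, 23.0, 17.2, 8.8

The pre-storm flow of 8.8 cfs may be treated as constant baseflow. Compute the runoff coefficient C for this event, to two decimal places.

C ≈ 0.29

ΣQ_DR = 180.3 cfs; V = ΣQ_DR·Δt = 6.491 × 10^5 ft³.
Runoff depth d = V / A = 1.027 in.
C = d / P = 1.027 / 3.6 = 0.29.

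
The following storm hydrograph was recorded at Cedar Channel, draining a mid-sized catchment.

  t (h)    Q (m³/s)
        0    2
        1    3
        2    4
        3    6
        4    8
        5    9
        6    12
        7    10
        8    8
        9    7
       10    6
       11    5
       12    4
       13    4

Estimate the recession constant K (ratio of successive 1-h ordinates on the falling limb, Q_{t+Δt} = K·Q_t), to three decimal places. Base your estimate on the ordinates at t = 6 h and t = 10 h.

Using the recession-limb readings at t = 6 h and t = 10 h: Q falls from 12 to 6 m³/s over 4 intervals.
K = (Q₂/Q₁)^(1/4) = (6/12)^(1/4) = 0.841.

K ≈ 0.841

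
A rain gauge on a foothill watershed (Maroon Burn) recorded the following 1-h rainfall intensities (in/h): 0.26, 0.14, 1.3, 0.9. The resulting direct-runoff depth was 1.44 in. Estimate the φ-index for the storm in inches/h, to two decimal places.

Only the 2 blocks with intensity above φ contribute runoff: 1.3, 0.9 in/h.
Σ(I−φ)·Δt = d  ⇒  (1.3+0.9 − 2φ)·1 = 1.44
φ = (2.200 − 1.44/1) / 2 = 0.38 in/h.

φ ≈ 0.38 in/h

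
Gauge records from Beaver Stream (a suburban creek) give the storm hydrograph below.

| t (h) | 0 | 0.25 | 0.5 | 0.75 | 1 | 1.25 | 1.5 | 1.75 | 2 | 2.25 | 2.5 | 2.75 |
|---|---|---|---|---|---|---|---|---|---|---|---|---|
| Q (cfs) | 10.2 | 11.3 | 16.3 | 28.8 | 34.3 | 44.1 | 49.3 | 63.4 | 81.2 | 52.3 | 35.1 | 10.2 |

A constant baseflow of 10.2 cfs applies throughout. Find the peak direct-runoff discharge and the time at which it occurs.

Q_p = 71.0 cfs at t = 2 h

Subtracting baseflow gives direct-runoff ordinates: 0.0, 1.1, 6.1, 18.6, 24.1, 33.9, 39.1, 53.2, 71.0, 42.1, 24.9, 0.0 cfs.
The maximum is 71.0 cfs, occurring at the reading for t = 2 h.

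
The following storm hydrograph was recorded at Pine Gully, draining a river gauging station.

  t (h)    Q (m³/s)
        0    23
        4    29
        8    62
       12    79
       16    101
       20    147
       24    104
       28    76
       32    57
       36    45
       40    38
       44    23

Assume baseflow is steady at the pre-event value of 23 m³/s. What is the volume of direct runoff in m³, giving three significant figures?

Direct-runoff ordinates (Q − Q_b): 0.0, 6.0, 39.0, 56.0, 78.0, 124.0, 81.0, 53.0, 34.0, 22.0, 15.0, 0.0 m³/s.
ΣQ_DR = 508.0 m³/s.
With Δt = 4 h = 14400 s, V = ΣQ_DR · Δt = 508.0 × 14400 = 7.32 × 10^6 m³.

V ≈ 7.32 × 10^6 m³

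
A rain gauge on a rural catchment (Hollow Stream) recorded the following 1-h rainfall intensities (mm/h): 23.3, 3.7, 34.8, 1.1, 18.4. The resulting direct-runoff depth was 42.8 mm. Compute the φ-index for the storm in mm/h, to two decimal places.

Only the 3 blocks with intensity above φ contribute runoff: 23.3, 34.8, 18.4 mm/h.
Σ(I−φ)·Δt = d  ⇒  (23.3+34.8+18.4 − 3φ)·1 = 42.8
φ = (76.50 − 42.8/1) / 3 = 11.23 mm/h.

φ ≈ 11.23 mm/h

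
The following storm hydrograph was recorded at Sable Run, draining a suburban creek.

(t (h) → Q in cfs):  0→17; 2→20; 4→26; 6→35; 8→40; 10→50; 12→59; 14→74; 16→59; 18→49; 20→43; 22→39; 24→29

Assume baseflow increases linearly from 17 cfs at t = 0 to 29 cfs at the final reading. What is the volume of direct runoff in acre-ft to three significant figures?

V ≈ 39.8 acre-ft

Direct-runoff ordinates (Q − Q_b): 0.00, 2.00, 7.00, 15.00, 19.00, 28.00, 36.00, 50.00, 34.00, 23.00, 16.00, 11.00, 0.00 cfs.
ΣQ_DR = 241.0 cfs.
With Δt = 2 h = 7200 s, V = ΣQ_DR · Δt = 241.0 × 7200 = 1.74 × 10^6 ft³ = 39.8 acre-ft.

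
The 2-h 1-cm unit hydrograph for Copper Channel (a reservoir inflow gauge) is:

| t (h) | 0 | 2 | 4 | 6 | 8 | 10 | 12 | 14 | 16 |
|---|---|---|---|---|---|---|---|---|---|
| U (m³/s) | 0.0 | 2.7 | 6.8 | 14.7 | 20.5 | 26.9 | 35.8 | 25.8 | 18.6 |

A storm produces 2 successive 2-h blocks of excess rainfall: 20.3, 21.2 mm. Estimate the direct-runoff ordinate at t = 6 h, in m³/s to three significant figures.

Q ≈ 44.3 m³/s

By discrete convolution, Q_j = Σ (P_i / 10 mm) · U_{j−i}.
At t = 6 h (j=3): Q = (20.3/10)·14.7 + (21.2/10)·6.8 = 44.3 m³/s.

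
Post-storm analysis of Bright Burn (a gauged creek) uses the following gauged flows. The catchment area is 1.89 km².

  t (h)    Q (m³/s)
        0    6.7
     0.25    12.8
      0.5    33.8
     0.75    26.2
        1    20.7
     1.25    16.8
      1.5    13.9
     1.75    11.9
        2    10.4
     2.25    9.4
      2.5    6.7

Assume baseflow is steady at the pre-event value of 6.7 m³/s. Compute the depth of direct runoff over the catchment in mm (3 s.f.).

d ≈ 45.5 mm

Direct runoff: 0.0, 6.1, 27.1, 19.5, 14.0, 10.1, 7.2, 5.2, 3.7, 2.7, 0.0 m³/s; ΣQ_DR = 95.60 m³/s.
V = ΣQ_DR · Δt = 95.60 × 900 s = 86040 m³.
Over A = 1.89 km², depth = V / A = 45.5 mm.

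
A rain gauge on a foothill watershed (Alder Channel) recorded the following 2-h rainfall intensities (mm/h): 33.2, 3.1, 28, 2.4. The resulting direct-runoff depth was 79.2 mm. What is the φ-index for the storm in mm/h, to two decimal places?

Only the 2 blocks with intensity above φ contribute runoff: 33.2, 28 mm/h.
Σ(I−φ)·Δt = d  ⇒  (33.2+28 − 2φ)·2 = 79.2
φ = (61.20 − 79.2/2) / 2 = 10.80 mm/h.

φ ≈ 10.80 mm/h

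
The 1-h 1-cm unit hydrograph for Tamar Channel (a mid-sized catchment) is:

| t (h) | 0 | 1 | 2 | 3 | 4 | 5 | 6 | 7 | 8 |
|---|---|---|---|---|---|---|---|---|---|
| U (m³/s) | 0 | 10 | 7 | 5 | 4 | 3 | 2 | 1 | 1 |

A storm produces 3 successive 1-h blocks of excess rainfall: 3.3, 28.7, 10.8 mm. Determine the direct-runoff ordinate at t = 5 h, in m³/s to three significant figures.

Q ≈ 17.9 m³/s

By discrete convolution, Q_j = Σ (P_i / 10 mm) · U_{j−i}.
At t = 5 h (j=5): Q = (3.3/10)·3 + (28.7/10)·4 + (10.8/10)·5 = 17.9 m³/s.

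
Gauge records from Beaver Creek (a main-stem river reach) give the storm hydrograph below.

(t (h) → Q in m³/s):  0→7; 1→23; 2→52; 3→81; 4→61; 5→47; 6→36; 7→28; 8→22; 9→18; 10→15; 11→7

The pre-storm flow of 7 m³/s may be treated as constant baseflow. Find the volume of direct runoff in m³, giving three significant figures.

V ≈ 1.13 × 10^6 m³

Direct-runoff ordinates (Q − Q_b): 0.0, 16.0, 45.0, 74.0, 54.0, 40.0, 29.0, 21.0, 15.0, 11.0, 8.0, 0.0 m³/s.
ΣQ_DR = 313.0 m³/s.
With Δt = 1 h = 3600 s, V = ΣQ_DR · Δt = 313.0 × 3600 = 1.13 × 10^6 m³.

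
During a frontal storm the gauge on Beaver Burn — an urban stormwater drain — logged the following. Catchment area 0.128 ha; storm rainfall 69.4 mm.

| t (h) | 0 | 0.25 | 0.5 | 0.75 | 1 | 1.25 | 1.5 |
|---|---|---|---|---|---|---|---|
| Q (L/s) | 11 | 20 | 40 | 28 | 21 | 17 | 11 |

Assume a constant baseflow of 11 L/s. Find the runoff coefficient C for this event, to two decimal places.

ΣQ_DR = 71.00 L/s; V = ΣQ_DR·Δt = 63900 L.
Runoff depth d = V / A = 49.92 mm.
C = d / P = 49.92 / 69.4 = 0.72.

C ≈ 0.72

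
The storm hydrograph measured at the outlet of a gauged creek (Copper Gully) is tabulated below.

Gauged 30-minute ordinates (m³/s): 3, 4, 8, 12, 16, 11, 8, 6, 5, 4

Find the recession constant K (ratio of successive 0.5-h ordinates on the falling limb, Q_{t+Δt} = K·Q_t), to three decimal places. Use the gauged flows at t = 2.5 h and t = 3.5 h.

K ≈ 0.739

Using the recession-limb readings at t = 2.5 h and t = 3.5 h: Q falls from 11 to 6 m³/s over 2 intervals.
K = (Q₂/Q₁)^(1/2) = (6/11)^(1/2) = 0.739.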